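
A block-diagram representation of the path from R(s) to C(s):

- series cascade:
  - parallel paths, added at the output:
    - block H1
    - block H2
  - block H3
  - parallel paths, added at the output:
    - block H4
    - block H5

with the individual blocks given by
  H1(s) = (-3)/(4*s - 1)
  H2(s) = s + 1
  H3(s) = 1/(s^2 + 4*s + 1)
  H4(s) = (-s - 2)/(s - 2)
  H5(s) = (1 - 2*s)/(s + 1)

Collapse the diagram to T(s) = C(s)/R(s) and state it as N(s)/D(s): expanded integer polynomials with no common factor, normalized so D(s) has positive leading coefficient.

[1] parallel reduction of H1, H2, giving (4*s^2 + 3*s - 4)/(4*s - 1)
[2] combine H4, H5 in parallel, giving (-3*s^2 + 2*s - 4)/(s^2 - s - 2)
[3] reduce the series chain (H1+H2), H3, (H4+H5): this yields T(s), and no further normalization is needed

Hence the answer: (-12*s^4 - s^3 + 2*s^2 - 20*s + 16)/(4*s^5 + 11*s^4 - 23*s^3 - 31*s^2 + s + 2)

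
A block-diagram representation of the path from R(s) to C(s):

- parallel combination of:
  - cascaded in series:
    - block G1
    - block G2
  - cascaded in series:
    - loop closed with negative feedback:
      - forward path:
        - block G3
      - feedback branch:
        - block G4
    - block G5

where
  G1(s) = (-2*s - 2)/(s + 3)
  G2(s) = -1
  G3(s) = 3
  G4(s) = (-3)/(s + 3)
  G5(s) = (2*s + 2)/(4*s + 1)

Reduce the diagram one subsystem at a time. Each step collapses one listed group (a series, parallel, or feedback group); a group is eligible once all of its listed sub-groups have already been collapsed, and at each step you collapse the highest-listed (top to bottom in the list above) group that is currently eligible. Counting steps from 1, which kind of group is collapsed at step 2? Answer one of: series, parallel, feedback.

1. series reduction of G1, G2
2. feedback reduction of G3, G4
3. series reduction of [G3/(1+G3*G4)], G5
4. add (G1*G2), ([G3/(1+G3*G4)]*G5) (parallel)
The group at step 2 is a feedback group.

Therefore the answer is feedback.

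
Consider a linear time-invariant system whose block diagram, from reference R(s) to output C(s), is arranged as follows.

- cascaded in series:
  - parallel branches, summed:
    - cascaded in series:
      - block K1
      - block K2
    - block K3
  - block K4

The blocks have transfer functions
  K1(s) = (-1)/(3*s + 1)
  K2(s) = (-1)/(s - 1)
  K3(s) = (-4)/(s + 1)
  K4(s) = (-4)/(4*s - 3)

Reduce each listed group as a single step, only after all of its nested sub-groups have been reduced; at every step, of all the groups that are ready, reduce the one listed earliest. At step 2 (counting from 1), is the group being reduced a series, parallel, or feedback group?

The answer is parallel.

Reasoning:
Step 1 - reduce the series chain K1, K2
Step 2 - reduce the parallel group (K1*K2), K3
Step 3 - multiply ((K1*K2)+K3), K4 (series)
So the answer for step 2 is parallel.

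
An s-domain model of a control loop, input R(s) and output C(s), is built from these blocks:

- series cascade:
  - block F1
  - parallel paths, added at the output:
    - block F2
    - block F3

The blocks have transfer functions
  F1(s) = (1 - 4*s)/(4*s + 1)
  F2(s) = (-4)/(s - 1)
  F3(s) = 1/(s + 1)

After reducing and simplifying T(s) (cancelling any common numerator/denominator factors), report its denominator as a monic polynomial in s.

First reduce the diagram to T(s).

Step 1. add F2, F3 (parallel); result (-3*s - 5)/(s^2 - 1)
Step 2. combine F1, (F2+F3) in series; result (12*s^2 + 17*s - 5)/(4*s^3 + s^2 - 4*s - 1)
That last expression is T(s), already simplified. Scaling its denominator by 1/4 (the reciprocal of the leading coefficient) yields the monic denominator.

Answer: s^3 + s^2/4 - s - 1/4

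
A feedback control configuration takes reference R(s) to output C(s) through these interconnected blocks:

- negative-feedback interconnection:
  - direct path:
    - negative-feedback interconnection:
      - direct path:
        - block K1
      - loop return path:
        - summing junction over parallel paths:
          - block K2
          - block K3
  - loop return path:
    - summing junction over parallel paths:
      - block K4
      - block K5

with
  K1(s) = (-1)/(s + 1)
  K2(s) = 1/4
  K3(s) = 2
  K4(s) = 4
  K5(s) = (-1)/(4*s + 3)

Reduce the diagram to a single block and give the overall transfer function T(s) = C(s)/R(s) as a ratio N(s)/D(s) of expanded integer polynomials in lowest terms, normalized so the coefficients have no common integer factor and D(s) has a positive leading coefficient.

First reduce the diagram to T(s).

Step 1: parallel reduction of K2, K3 = 9/4
Step 2: reduce the feedback loop with forward K1 and return (K2+K3) = (-4)/(4*s - 5)
Step 3: sum the parallel branches K4, K5 = (16*s + 11)/(4*s + 3)
Step 4: feedback reduction of [K1/(1+K1*(K2+K3))], (K4+K5): this yields T(s), and no further normalization is needed

Answer: (-16*s - 12)/(16*s^2 - 72*s - 59)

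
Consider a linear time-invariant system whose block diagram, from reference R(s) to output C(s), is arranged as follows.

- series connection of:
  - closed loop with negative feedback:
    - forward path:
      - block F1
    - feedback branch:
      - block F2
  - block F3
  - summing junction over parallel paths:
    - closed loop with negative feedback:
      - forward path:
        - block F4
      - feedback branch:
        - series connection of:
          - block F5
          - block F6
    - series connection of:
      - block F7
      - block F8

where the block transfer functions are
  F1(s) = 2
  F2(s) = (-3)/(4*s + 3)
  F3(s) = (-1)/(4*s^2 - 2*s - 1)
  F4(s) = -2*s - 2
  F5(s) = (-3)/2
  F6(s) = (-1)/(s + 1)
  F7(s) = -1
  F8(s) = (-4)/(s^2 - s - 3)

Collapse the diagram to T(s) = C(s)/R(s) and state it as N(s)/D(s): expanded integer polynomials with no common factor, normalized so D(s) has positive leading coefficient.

First reduce the diagram to T(s).

Step 1. apply the feedback formula to F1, F2 = (8*s + 6)/(4*s - 3)
Step 2. cascade F5, F6 = 3/(2*s + 2)
Step 3. reduce the feedback loop with forward F4 and return (F5*F6) = s + 1
Step 4. cascade F7, F8 = 4/(s^2 - s - 3)
Step 5. add [F4/(1+F4*(F5*F6))], (F7*F8) (parallel) = (s^3 - 4*s + 1)/(s^2 - s - 3)
Step 6. cascade [F1/(1+F1*F2)], F3, ([F4/(1+F4*(F5*F6))]+(F7*F8)); the result is T(s) itself (integer coefficients, no common factor, positive leading denominator coefficient)

Answer: (-8*s^4 - 6*s^3 + 32*s^2 + 16*s - 6)/(16*s^5 - 36*s^4 - 26*s^3 + 61*s^2 - 9*s - 9)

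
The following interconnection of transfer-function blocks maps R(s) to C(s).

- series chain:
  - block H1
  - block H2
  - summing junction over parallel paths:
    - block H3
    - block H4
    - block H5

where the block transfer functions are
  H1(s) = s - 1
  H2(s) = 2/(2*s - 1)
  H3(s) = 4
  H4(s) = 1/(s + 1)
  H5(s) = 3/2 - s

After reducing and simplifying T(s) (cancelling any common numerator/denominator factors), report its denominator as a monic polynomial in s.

[1] parallel reduction of H3, H4, H5 -> (-2*s^2 + 9*s + 13)/(2*s + 2)
[2] series reduction of H1, H2, (H3+H4+H5) -> (-2*s^3 + 11*s^2 + 4*s - 13)/(2*s^2 + s - 1)
T(s) is the step-2 result (common factors already cancelled). Leading coefficient of the denominator: 2. Divide through by 2 for the monic polynomial.

Therefore the answer is s^2 + s/2 - 1/2.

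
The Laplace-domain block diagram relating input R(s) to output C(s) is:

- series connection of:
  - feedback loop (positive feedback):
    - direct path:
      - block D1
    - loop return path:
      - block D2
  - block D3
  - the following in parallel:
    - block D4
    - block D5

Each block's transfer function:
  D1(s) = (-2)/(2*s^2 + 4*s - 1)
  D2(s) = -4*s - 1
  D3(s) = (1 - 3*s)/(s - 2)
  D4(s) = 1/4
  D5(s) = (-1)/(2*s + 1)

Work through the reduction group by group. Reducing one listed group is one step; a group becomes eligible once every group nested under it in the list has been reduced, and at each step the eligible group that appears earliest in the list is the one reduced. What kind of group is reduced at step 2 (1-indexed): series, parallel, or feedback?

Step 1 - apply the feedback formula to D1, D2
Step 2 - parallel reduction of D4, D5
Step 3 - multiply [D1/(1-D1*D2)], D3, (D4+D5) (series)
So the answer for step 2 is parallel.

Therefore the answer is parallel.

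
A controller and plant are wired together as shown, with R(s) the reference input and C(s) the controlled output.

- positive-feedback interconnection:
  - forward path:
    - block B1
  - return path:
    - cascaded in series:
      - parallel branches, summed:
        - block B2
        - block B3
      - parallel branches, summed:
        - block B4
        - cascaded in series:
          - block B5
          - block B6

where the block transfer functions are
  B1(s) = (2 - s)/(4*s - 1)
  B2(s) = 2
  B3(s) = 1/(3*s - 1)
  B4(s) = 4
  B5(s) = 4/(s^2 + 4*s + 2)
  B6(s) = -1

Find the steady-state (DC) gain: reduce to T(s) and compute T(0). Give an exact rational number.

Step 1. reduce the parallel group B2, B3 -> (6*s - 1)/(3*s - 1)
Step 2. multiply B5, B6 (series) -> (-4)/(s^2 + 4*s + 2)
Step 3. reduce the parallel group B4, (B5*B6) -> (4*s^2 + 16*s + 4)/(s^2 + 4*s + 2)
Step 4. series reduction of (B2+B3), (B4+(B5*B6)) -> (24*s^3 + 92*s^2 + 8*s - 4)/(3*s^3 + 11*s^2 + 2*s - 2)
Step 5. apply the feedback formula to B1, ((B2+B3)*(B4+(B5*B6))) -> (-3*s^4 - 5*s^3 + 20*s^2 + 6*s - 4)/(36*s^4 + 85*s^3 - 179*s^2 - 30*s + 10)
The step-5 result is T(s). Setting s = 0: T(0) = -4/10 = -2/5.

Therefore the answer is -2/5.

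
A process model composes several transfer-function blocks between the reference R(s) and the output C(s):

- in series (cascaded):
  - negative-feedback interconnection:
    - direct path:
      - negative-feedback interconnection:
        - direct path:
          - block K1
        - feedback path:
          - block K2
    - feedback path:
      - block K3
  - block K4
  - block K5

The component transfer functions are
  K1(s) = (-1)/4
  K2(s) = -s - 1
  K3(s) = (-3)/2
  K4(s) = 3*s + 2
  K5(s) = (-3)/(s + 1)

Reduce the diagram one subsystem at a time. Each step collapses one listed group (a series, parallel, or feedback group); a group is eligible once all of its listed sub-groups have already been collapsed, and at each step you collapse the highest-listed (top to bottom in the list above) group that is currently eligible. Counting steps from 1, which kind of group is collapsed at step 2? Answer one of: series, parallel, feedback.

Answer: feedback

Working:
[1] feedback reduction of K1, K2
[2] collapse the loop ([K1/(1+K1*K2)] forward, K3 return)
[3] combine [[K1/(1+K1*K2)]/(1+[K1/(1+K1*K2)]*K3)], K4, K5 in series
Step 2 collapses a feedback group.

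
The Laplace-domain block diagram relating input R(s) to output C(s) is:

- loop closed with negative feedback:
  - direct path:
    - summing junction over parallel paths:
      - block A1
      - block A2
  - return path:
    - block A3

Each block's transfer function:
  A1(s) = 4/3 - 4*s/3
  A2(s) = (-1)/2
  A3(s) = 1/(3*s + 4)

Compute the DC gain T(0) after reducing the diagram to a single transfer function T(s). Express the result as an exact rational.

First reduce the diagram to T(s).

[1] reduce the parallel group A1, A2 gives 5/6 - 4*s/3
[2] reduce the feedback loop with forward (A1+A2) and return A3 gives (-24*s^2 - 17*s + 20)/(10*s + 29)
That last expression is T(s); at s = 0 only the constant terms survive, so T(0) = 20/29.

Answer: 20/29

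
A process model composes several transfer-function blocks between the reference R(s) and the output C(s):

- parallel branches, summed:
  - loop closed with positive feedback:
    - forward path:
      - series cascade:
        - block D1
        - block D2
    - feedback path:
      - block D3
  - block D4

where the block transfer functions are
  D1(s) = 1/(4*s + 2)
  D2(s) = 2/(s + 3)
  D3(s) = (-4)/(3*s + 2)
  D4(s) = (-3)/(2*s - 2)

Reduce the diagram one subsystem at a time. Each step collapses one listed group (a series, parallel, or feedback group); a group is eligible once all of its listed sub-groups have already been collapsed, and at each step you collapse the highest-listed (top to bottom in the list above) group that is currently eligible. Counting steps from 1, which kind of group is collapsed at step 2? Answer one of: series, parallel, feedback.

Answer: feedback

Working:
Step 1. multiply D1, D2 (series)
Step 2. collapse the loop ((D1*D2) forward, D3 return)
Step 3. combine [(D1*D2)/(1-(D1*D2)*D3)], D4 in parallel
The group at step 2 is a feedback group.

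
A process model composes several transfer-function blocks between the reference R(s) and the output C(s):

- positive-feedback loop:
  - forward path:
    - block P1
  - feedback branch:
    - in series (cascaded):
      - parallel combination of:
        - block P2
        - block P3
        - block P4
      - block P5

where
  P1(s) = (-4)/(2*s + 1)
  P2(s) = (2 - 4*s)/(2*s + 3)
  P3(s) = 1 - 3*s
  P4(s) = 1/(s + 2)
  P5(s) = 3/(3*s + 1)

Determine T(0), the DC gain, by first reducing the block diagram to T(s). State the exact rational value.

[1] combine P2, P3, P4 in parallel: (-6*s^3 - 23*s^2 - 15*s + 13)/(2*s^2 + 7*s + 6)
[2] multiply (P2+P3+P4), P5 (series): (-18*s^3 - 69*s^2 - 45*s + 39)/(6*s^3 + 23*s^2 + 25*s + 6)
[3] apply the feedback formula to P1, ((P2+P3+P4)*P5): (-24*s^3 - 92*s^2 - 100*s - 24)/(12*s^4 - 20*s^3 - 203*s^2 - 143*s + 162)
That last expression is T(s); at s = 0 only the constant terms survive, so T(0) = -24/162 = -4/27.

Answer: -4/27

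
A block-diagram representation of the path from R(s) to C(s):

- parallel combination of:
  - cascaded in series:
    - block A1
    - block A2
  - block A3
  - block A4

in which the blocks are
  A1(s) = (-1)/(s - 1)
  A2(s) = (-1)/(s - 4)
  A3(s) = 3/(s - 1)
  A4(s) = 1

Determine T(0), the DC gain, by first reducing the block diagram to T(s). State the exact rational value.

(1) multiply A1, A2 (series): 1/(s^2 - 5*s + 4)
(2) add (A1*A2), A3, A4 (parallel): (s^2 - 2*s - 7)/(s^2 - 5*s + 4)
That last expression is T(s); at s = 0 only the constant terms survive, so T(0) = -7/4.

Hence the answer: -7/4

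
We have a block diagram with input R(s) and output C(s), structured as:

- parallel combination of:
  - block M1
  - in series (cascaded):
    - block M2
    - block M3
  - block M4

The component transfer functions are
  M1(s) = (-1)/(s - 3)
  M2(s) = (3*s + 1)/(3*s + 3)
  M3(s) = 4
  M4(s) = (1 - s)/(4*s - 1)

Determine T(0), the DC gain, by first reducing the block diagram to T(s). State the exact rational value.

Answer: 2/3

Working:
Step 1: cascade M2, M3, giving (12*s + 4)/(3*s + 3)
Step 2: parallel reduction of M1, (M2*M3), M4, giving (45*s^3 - 143*s^2 - 22*s + 6)/(12*s^3 - 27*s^2 - 30*s + 9)
Evaluating the step-2 result (the overall T(s)) at s = 0 gives T(0) = 6/9 = 2/3.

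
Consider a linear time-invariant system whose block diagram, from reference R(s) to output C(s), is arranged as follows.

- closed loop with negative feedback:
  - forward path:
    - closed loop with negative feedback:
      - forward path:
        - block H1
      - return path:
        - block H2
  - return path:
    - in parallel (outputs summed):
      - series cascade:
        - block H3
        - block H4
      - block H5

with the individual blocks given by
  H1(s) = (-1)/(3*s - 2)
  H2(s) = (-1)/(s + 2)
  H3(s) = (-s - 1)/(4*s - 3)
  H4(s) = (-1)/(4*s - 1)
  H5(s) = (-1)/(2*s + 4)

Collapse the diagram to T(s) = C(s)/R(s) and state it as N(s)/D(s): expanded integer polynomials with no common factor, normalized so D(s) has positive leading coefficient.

Reducing step by step:

Step 1: apply the feedback formula to H1, H2 -> (-s - 2)/(3*s^2 + 4*s - 3)
Step 2: cascade H3, H4 -> (s + 1)/(16*s^2 - 16*s + 3)
Step 3: reduce the parallel group (H3*H4), H5 -> (-14*s^2 + 22*s + 1)/(32*s^3 + 32*s^2 - 58*s + 12)
Step 4: collapse the loop ([H1/(1+H1*H2)] forward, ((H3*H4)+H5) return), which is the overall transfer function T(s) = C(s)/R(s) in lowest terms

Answer: (-32*s^3 - 32*s^2 + 58*s - 12)/(96*s^4 + 32*s^3 - 192*s^2 + 98*s - 19)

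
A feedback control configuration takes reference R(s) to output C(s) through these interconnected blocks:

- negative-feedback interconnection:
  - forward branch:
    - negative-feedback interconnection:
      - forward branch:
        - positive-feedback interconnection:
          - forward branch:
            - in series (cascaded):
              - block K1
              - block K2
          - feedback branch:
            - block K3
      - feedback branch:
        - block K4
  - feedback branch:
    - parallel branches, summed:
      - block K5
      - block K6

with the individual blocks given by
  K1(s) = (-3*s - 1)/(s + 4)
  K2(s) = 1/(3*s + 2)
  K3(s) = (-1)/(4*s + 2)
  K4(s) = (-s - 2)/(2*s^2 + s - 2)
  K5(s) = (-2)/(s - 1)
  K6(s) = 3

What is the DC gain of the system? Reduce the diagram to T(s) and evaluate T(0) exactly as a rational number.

Reducing step by step:

(1) cascade K1, K2 gives (-3*s - 1)/(3*s^2 + 14*s + 8)
(2) apply the feedback formula to (K1*K2), K3 gives (-12*s^2 - 10*s - 2)/(12*s^3 + 62*s^2 + 57*s + 15)
(3) collapse the loop ([(K1*K2)/(1-(K1*K2)*K3)] forward, K4 return) gives (-24*s^4 - 32*s^3 + 10*s^2 + 18*s + 4)/(24*s^5 + 136*s^4 + 164*s^3 - 3*s^2 - 77*s - 26)
(4) combine K5, K6 in parallel gives (3*s - 5)/(s - 1)
(5) close the feedback loop around [[(K1*K2)/(1-(K1*K2)*K3)]/(1+[(K1*K2)/(1-(K1*K2)*K3)]*K4)], (K5+K6) gives (-24*s^5 - 8*s^4 + 42*s^3 + 8*s^2 - 14*s - 4)/(24*s^6 + 40*s^5 + 52*s^4 + 23*s^3 - 70*s^2 - 27*s + 6)
That last expression is T(s); at s = 0 only the constant terms survive, so T(0) = -4/6 = -2/3.

Answer: -2/3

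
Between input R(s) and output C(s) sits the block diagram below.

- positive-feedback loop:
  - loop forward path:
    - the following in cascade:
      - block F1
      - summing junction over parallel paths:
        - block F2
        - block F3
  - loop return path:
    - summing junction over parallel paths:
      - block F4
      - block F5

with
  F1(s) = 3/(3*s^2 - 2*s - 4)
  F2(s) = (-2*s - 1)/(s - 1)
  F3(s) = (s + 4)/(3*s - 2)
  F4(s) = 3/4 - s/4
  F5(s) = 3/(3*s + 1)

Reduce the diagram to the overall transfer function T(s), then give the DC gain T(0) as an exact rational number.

Reducing step by step:

Step 1: add F2, F3 (parallel): (-5*s^2 + 4*s - 2)/(3*s^2 - 5*s + 2)
Step 2: multiply F1, (F2+F3) (series): (-15*s^2 + 12*s - 6)/(9*s^4 - 21*s^3 + 4*s^2 + 16*s - 8)
Step 3: parallel reduction of F4, F5: (-3*s^2 + 8*s + 15)/(12*s + 4)
Step 4: feedback reduction of (F1*(F2+F3)), (F4+F5): (-180*s^3 + 84*s^2 - 24*s - 24)/(108*s^5 - 261*s^4 + 120*s^3 + 319*s^2 - 164*s + 58)
The step-4 result is T(s). Setting s = 0: T(0) = -24/58 = -12/29.

Answer: -12/29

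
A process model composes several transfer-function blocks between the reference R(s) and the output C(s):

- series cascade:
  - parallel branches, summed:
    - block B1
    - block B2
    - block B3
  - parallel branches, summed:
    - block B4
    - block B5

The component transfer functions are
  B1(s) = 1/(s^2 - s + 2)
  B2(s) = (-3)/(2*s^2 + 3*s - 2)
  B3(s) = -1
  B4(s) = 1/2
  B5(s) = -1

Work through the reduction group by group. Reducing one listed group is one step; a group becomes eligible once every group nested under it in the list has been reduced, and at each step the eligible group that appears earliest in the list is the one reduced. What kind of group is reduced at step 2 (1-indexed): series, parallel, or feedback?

The answer is parallel.

Reasoning:
Step 1: add B1, B2, B3 (parallel)
Step 2: sum the parallel branches B4, B5
Step 3: combine (B1+B2+B3), (B4+B5) in series
Step 2: parallel.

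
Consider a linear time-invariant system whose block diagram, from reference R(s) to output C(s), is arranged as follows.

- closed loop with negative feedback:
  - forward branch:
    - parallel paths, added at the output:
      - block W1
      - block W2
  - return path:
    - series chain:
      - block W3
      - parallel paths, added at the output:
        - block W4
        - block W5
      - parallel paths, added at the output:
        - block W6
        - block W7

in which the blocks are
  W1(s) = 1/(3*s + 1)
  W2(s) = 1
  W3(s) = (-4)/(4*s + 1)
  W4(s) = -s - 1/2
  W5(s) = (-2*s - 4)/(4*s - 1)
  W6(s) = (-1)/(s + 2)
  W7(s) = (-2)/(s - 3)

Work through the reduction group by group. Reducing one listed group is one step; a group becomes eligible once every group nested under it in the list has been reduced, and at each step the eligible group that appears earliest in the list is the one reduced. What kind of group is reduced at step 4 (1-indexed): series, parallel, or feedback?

The answer is series.

Reasoning:
Step 1 - parallel reduction of W1, W2
Step 2 - add W4, W5 (parallel)
Step 3 - combine W6, W7 in parallel
Step 4 - cascade W3, (W4+W5), (W6+W7)
Step 5 - collapse the loop ((W1+W2) forward, (W3*(W4+W5)*(W6+W7)) return)
At step 4 the group reduced is series.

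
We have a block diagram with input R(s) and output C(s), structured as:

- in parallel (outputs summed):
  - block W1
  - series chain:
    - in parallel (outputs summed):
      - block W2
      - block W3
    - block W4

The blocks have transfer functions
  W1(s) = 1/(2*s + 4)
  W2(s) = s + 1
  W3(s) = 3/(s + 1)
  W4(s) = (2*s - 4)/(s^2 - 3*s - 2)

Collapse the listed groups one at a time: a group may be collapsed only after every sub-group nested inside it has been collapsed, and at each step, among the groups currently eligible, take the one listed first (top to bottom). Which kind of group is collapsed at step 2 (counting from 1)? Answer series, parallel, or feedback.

[1] parallel reduction of W2, W3
[2] reduce the series chain (W2+W3), W4
[3] add W1, ((W2+W3)*W4) (parallel)
So the answer for step 2 is series.

Therefore the answer is series.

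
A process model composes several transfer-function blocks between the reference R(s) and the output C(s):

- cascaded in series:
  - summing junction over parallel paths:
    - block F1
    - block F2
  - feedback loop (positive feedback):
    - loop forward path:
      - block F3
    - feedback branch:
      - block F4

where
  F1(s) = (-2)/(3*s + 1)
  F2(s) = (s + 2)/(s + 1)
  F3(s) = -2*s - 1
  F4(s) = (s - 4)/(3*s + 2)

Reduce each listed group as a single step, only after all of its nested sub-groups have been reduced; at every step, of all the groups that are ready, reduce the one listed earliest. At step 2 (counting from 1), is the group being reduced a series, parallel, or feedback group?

Step 1 - combine F1, F2 in parallel
Step 2 - close the feedback loop around F3, F4
Step 3 - series reduction of (F1+F2), [F3/(1-F3*F4)]
At step 2 the group reduced is feedback.

Hence the answer: feedback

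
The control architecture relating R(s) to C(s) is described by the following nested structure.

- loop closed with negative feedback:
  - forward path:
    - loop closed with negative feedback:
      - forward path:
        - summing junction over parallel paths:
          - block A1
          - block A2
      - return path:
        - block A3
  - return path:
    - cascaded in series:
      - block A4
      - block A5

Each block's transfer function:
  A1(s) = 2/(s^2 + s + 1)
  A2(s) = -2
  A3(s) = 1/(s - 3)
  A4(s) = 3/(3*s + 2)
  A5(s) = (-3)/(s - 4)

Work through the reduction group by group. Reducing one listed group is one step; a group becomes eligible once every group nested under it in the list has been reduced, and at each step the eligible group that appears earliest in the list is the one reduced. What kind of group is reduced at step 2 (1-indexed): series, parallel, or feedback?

Step 1 - combine A1, A2 in parallel
Step 2 - apply the feedback formula to (A1+A2), A3
Step 3 - combine A4, A5 in series
Step 4 - close the feedback loop around [(A1+A2)/(1+(A1+A2)*A3)], (A4*A5)
The group at step 2 is a feedback group.

Therefore the answer is feedback.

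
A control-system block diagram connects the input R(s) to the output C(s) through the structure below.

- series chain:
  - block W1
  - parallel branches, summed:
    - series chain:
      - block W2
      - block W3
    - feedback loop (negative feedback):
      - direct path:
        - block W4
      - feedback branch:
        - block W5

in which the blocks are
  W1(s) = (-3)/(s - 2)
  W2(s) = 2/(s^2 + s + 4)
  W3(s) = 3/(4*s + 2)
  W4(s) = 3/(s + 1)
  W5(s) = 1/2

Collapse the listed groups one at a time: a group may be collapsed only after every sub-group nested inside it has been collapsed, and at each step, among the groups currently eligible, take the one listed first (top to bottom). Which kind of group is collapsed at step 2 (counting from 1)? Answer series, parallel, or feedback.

Reducing step by step:

Step 1 - cascade W2, W3
Step 2 - collapse the loop (W4 forward, W5 return)
Step 3 - combine (W2*W3), [W4/(1+W4*W5)] in parallel
Step 4 - cascade W1, ((W2*W3)+[W4/(1+W4*W5)])
The group at step 2 is a feedback group.

Answer: feedback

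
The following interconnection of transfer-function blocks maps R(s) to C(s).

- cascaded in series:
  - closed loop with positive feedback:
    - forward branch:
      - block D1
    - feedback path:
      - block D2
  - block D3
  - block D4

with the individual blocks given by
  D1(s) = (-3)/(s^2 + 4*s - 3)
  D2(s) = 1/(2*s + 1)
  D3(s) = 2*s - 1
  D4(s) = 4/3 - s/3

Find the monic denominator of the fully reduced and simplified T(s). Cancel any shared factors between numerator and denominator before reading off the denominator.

Step 1 - collapse the loop (D1 forward, D2 return) = (-6*s - 3)/(2*s^3 + 9*s^2 - 2*s)
Step 2 - reduce the series chain [D1/(1-D1*D2)], D3, D4 = (4*s^3 - 16*s^2 - s + 4)/(2*s^3 + 9*s^2 - 2*s)
No further cancellation is possible in the step-2 result, so that is T(s). Its denominator becomes monic after dividing by the leading coefficient 2.

Hence the answer: s^3 + 9*s^2/2 - s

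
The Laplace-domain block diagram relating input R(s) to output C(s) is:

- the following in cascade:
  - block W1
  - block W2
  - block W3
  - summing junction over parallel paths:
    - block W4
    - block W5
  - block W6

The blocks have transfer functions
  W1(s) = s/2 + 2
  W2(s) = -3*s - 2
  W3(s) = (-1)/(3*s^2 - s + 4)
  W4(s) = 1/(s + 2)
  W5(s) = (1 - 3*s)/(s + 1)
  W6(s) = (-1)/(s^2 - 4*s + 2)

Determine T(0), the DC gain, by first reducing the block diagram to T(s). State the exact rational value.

The answer is -3/4.

Reasoning:
[1] parallel reduction of W4, W5: (-3*s^2 - 4*s + 3)/(s^2 + 3*s + 2)
[2] multiply W1, W2, W3, (W4+W5), W6 (series): (9*s^4 + 54*s^3 + 71*s^2 - 10*s - 24)/(6*s^6 - 8*s^5 - 38*s^4 - 4*s^3 - 36*s^2 - 24*s + 32)
Evaluating the step-2 result (the overall T(s)) at s = 0 gives T(0) = -24/32 = -3/4.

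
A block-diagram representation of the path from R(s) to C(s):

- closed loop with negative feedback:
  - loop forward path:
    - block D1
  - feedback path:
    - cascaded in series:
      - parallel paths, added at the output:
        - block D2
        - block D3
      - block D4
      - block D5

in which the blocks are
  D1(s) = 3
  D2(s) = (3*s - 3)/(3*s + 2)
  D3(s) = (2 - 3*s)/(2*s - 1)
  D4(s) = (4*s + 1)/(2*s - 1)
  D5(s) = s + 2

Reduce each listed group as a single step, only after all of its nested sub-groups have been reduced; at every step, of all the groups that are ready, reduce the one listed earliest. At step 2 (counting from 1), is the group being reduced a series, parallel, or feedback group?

(1) reduce the parallel group D2, D3
(2) reduce the series chain (D2+D3), D4, D5
(3) feedback reduction of D1, ((D2+D3)*D4*D5)
Step 2: series.

Therefore the answer is series.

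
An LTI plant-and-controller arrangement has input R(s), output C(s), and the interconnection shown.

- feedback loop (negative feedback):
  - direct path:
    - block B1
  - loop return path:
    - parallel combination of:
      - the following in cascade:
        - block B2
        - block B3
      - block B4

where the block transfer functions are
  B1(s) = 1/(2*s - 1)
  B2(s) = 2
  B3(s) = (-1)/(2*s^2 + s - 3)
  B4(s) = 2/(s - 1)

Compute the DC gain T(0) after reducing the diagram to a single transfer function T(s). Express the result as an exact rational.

Answer: -3/7

Working:
1. cascade B2, B3 = (-2)/(2*s^2 + s - 3)
2. combine (B2*B3), B4 in parallel = (4*s + 4)/(2*s^2 + s - 3)
3. collapse the loop (B1 forward, ((B2*B3)+B4) return) = (2*s^2 + s - 3)/(4*s^3 - 3*s + 7)
Evaluating the step-3 result (the overall T(s)) at s = 0 gives T(0) = -3/7.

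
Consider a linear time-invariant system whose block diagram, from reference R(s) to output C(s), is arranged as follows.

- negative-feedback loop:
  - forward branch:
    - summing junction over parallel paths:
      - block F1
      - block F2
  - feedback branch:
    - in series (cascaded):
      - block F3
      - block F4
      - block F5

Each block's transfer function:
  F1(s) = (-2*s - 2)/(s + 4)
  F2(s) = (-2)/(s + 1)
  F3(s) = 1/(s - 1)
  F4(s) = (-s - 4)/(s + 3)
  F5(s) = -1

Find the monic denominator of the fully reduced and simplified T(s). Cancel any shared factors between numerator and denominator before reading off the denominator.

The answer is s^4 + 5*s^3 - 3*s^2 - 41*s - 52.

Reasoning:
(1) sum the parallel branches F1, F2: (-2*s^2 - 6*s - 10)/(s^2 + 5*s + 4)
(2) multiply F3, F4, F5 (series): (s + 4)/(s^2 + 2*s - 3)
(3) close the feedback loop around (F1+F2), (F3*F4*F5): (-2*s^4 - 10*s^3 - 16*s^2 - 2*s + 30)/(s^4 + 5*s^3 - 3*s^2 - 41*s - 52)
No further cancellation is possible in the step-3 result, so that is T(s). Its denominator is already monic.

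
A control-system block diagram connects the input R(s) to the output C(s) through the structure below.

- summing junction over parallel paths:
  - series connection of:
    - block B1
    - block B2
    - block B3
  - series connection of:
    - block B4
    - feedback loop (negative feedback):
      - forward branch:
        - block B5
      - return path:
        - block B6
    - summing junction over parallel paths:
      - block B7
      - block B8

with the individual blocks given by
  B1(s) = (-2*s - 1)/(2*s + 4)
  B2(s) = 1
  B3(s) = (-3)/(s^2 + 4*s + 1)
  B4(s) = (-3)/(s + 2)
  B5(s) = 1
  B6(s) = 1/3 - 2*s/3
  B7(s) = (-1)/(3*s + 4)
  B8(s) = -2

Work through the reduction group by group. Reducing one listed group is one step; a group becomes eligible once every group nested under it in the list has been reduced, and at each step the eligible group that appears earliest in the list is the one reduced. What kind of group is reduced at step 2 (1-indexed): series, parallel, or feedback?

Reducing step by step:

(1) reduce the series chain B1, B2, B3
(2) feedback reduction of B5, B6
(3) parallel reduction of B7, B8
(4) series reduction of B4, [B5/(1+B5*B6)], (B7+B8)
(5) add (B1*B2*B3), (B4*[B5/(1+B5*B6)]*(B7+B8)) (parallel)
The group at step 2 is a feedback group.

Answer: feedback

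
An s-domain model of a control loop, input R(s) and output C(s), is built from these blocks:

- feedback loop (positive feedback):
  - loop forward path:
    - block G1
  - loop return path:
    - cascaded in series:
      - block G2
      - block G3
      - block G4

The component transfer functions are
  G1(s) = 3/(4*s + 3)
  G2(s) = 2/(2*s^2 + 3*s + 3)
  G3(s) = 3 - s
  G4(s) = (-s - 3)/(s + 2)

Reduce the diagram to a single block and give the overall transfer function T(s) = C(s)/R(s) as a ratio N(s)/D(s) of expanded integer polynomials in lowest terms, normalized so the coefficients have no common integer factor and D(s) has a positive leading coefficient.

First reduce the diagram to T(s).

Step 1. cascade G2, G3, G4; result (2*s^2 - 18)/(2*s^3 + 7*s^2 + 9*s + 6)
Step 2. collapse the loop (G1 forward, (G2*G3*G4) return), giving the overall T(s)

Answer: (6*s^3 + 21*s^2 + 27*s + 18)/(8*s^4 + 34*s^3 + 51*s^2 + 51*s + 72)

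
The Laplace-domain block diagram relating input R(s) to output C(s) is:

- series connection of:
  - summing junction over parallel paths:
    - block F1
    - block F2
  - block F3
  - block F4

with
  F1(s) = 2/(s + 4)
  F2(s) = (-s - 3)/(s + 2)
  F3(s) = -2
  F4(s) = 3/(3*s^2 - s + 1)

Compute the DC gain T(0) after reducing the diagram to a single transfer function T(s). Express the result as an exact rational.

Step 1: parallel reduction of F1, F2 gives (-s^2 - 5*s - 8)/(s^2 + 6*s + 8)
Step 2: combine (F1+F2), F3, F4 in series gives (6*s^2 + 30*s + 48)/(3*s^4 + 17*s^3 + 19*s^2 - 2*s + 8)
Step 2 gives the overall T(s). Then T(0) = 48/8 = 6.

Final answer: 6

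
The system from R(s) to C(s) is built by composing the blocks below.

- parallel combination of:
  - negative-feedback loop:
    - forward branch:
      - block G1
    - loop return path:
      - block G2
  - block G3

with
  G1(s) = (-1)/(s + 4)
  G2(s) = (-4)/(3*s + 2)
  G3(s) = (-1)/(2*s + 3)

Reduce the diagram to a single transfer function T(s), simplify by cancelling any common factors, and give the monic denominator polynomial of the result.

Step 1. apply the feedback formula to G1, G2 gives (-3*s - 2)/(3*s^2 + 14*s + 12)
Step 2. sum the parallel branches [G1/(1+G1*G2)], G3 gives (-9*s^2 - 27*s - 18)/(6*s^3 + 37*s^2 + 66*s + 36)
No further cancellation is possible in the step-2 result, so that is T(s). Its denominator becomes monic after dividing by the leading coefficient 6.

Answer: s^3 + 37*s^2/6 + 11*s + 6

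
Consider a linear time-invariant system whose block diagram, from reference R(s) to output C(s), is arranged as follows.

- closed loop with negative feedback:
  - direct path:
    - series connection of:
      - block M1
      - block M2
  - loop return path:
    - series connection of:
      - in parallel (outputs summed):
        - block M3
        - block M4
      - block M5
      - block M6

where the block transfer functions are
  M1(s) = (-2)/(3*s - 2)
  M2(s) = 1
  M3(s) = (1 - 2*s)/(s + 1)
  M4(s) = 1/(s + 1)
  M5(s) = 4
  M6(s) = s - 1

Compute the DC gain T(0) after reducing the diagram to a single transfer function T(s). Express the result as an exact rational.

Step 1: cascade M1, M2 -> (-2)/(3*s - 2)
Step 2: reduce the parallel group M3, M4 -> (2 - 2*s)/(s + 1)
Step 3: cascade (M3+M4), M5, M6 -> (-8*s^2 + 16*s - 8)/(s + 1)
Step 4: close the feedback loop around (M1*M2), ((M3+M4)*M5*M6) -> (-2*s - 2)/(19*s^2 - 31*s + 14)
The step-4 result is T(s). Setting s = 0: T(0) = -2/14 = -1/7.

Therefore the answer is -1/7.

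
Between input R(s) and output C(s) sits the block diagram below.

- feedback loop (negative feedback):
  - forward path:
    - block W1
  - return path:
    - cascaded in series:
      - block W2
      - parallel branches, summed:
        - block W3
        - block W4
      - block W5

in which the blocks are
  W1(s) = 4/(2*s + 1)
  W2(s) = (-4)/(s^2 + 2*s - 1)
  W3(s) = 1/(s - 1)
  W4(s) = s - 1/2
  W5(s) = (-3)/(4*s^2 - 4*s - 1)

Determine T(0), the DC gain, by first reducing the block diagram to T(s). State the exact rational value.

(1) add W3, W4 (parallel) = (2*s^2 - 3*s + 3)/(2*s - 2)
(2) combine W2, (W3+W4), W5 in series = (12*s^2 - 18*s + 18)/(4*s^5 - 17*s^3 + 15*s^2 - s - 1)
(3) apply the feedback formula to W1, (W2*(W3+W4)*W5) = (16*s^5 - 68*s^3 + 60*s^2 - 4*s - 4)/(8*s^6 + 4*s^5 - 34*s^4 + 13*s^3 + 61*s^2 - 75*s + 71)
The step-3 result is T(s). Setting s = 0: T(0) = -4/71.

Answer: -4/71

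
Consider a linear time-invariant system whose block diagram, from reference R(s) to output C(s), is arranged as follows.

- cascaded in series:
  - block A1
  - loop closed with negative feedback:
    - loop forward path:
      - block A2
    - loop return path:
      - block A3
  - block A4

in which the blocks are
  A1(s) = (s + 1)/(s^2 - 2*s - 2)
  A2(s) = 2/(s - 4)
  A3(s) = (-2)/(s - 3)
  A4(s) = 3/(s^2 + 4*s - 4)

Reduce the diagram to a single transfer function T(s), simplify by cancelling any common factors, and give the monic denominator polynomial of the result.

Step 1: apply the feedback formula to A2, A3; result (2*s - 6)/(s^2 - 7*s + 8)
Step 2: series reduction of A1, [A2/(1+A2*A3)], A4; result (6*s^2 - 12*s - 18)/(s^6 - 5*s^5 - 20*s^4 + 114*s^3 - 104*s^2 - 56*s + 64)
The result of step 2 is T(s) in lowest terms. Its denominator already has leading coefficient 1, so it is monic as it stands.

Answer: s^6 - 5*s^5 - 20*s^4 + 114*s^3 - 104*s^2 - 56*s + 64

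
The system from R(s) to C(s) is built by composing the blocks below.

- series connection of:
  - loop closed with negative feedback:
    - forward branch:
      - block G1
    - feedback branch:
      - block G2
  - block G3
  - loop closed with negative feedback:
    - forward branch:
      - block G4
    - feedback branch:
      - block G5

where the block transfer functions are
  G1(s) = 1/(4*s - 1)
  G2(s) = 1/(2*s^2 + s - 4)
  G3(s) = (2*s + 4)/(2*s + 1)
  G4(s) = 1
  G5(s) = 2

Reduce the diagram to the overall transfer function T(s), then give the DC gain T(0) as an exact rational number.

1. collapse the loop (G1 forward, G2 return) gives (2*s^2 + s - 4)/(8*s^3 + 2*s^2 - 17*s + 5)
2. apply the feedback formula to G4, G5 gives 1/3
3. multiply [G1/(1+G1*G2)], G3, [G4/(1+G4*G5)] (series) gives (4*s^3 + 10*s^2 - 4*s - 16)/(48*s^4 + 36*s^3 - 96*s^2 - 21*s + 15)
Evaluating the step-3 result (the overall T(s)) at s = 0 gives T(0) = -16/15.

Answer: -16/15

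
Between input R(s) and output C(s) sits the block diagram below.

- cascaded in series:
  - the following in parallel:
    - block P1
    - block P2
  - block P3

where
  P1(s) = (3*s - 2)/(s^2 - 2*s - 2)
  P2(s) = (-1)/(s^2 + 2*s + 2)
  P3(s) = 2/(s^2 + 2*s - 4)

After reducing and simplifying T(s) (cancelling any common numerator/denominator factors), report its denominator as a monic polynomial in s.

1. combine P1, P2 in parallel -> (3*s^3 + 3*s^2 + 4*s - 2)/(s^4 - 4*s^2 - 8*s - 4)
2. reduce the series chain (P1+P2), P3 -> (6*s^3 + 6*s^2 + 8*s - 4)/(s^6 + 2*s^5 - 8*s^4 - 16*s^3 - 4*s^2 + 24*s + 16)
No further cancellation is possible in the step-2 result, so that is T(s). Its denominator is already monic.

Therefore the answer is s^6 + 2*s^5 - 8*s^4 - 16*s^3 - 4*s^2 + 24*s + 16.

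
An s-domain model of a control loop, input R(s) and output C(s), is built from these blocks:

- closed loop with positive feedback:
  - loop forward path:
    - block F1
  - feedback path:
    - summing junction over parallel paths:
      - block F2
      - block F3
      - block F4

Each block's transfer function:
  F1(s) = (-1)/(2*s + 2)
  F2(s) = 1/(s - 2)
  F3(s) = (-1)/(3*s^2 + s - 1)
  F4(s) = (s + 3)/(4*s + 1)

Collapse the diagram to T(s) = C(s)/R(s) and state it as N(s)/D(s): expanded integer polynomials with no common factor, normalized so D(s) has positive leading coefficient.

First reduce the diagram to T(s).

Step 1 - reduce the parallel group F2, F3, F4, giving (3*s^4 + 16*s^3 - 15*s^2 - 3*s + 7)/(12*s^4 - 17*s^3 - 17*s^2 + 5*s + 2)
Step 2 - apply the feedback formula to F1, (F2+F3+F4), which is the overall transfer function T(s) = C(s)/R(s) in lowest terms

Answer: (-12*s^4 + 17*s^3 + 17*s^2 - 5*s - 2)/(24*s^5 - 7*s^4 - 52*s^3 - 39*s^2 + 11*s + 11)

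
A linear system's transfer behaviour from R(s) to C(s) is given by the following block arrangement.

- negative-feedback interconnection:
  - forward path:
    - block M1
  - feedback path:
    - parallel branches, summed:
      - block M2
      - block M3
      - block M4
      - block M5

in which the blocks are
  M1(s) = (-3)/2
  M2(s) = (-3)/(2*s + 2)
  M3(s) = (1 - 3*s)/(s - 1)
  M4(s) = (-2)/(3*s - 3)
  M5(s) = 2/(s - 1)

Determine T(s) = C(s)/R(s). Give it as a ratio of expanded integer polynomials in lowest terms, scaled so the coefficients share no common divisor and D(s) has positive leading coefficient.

First reduce the diagram to T(s).

Step 1 - combine M2, M3, M4, M5 in parallel, giving (-18*s^2 - 13*s + 23)/(6*s^2 - 6)
Step 2 - feedback reduction of M1, (M2+M3+M4+M5); the result is T(s) itself (integer coefficients, no common factor, positive leading denominator coefficient)

Answer: (6 - 6*s^2)/(22*s^2 + 13*s - 27)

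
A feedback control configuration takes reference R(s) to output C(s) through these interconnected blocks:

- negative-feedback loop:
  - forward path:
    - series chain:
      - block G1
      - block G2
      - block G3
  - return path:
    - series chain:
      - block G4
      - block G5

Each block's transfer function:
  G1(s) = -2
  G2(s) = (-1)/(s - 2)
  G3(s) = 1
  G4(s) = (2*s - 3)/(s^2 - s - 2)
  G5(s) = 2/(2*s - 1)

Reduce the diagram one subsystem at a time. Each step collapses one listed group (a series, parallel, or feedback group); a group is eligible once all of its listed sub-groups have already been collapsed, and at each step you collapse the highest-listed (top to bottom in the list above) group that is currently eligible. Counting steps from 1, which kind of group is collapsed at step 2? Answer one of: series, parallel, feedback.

(1) series reduction of G1, G2, G3
(2) multiply G4, G5 (series)
(3) feedback reduction of (G1*G2*G3), (G4*G5)
So the answer for step 2 is series.

Final answer: series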